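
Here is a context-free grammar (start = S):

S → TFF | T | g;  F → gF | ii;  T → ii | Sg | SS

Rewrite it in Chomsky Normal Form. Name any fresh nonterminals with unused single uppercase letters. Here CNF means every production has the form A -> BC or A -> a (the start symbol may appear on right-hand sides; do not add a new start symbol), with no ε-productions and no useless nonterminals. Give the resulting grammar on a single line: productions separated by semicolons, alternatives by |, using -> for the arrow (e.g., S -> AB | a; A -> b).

S -> g | BB | SA | SS | TC; A -> g; B -> i; C -> FF; F -> AF | BB; T -> BB | SA | SS

No ε-productions.
After unit-elimination: S -> g | SS | Sg | ii | TFF; F -> gF | ii; T -> SS | Sg | ii.
TERM: introduce A -> g, B -> i and substitute in every rule of length ≥2.
BIN: S -> TFF becomes S -> TC, C -> FF.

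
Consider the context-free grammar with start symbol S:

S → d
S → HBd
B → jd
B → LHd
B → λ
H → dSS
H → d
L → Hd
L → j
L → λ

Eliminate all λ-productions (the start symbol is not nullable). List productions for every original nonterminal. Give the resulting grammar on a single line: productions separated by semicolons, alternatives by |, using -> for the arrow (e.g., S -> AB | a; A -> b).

Nullable set: {B, L}.
S -> HBd: B nullable, giving HBd | Hd.
Drop B -> λ.
B -> LHd: L nullable, giving Hd | LHd.
Drop L -> λ.
Unchanged (no nullable symbols): S -> d; B -> jd; H -> d; H -> dSS; L -> Hd; L -> j.

S -> d | Hd | HBd; B -> Hd | jd | LHd; H -> d | dSS; L -> j | Hd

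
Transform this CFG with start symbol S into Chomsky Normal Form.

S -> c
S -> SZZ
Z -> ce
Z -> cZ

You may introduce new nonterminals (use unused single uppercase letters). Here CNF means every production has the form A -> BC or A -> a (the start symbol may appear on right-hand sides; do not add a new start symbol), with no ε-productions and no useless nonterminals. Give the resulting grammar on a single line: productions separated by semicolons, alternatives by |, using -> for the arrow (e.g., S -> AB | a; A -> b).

S -> c | SC; A -> c; B -> e; C -> ZZ; Z -> AB | AZ

No ε-productions.
No unit productions to eliminate.
TERM: introduce A -> c, B -> e and substitute in every rule of length ≥2.
BIN: S -> SZZ becomes S -> SC, C -> ZZ.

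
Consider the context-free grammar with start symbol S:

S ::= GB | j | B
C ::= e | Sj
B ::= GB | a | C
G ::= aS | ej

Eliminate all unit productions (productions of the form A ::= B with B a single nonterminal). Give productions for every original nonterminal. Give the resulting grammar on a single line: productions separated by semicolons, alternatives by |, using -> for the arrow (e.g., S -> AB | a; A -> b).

S -> a | e | j | GB | Sj; B -> a | e | GB | Sj; C -> e | Sj; G -> aS | ej

Unit productions: B->C, S->B.
Unit pairs (A ⇒* B via units): (B,C), (S,B), (S,C).
S: inherits non-unit rules of {B, C, S} → GB | Sj | a | e | j.
B: inherits non-unit rules of {B, C} → GB | Sj | a | e.
C: inherits non-unit rules of {C} → Sj | e.
G: inherits non-unit rules of {G} → aS | ej.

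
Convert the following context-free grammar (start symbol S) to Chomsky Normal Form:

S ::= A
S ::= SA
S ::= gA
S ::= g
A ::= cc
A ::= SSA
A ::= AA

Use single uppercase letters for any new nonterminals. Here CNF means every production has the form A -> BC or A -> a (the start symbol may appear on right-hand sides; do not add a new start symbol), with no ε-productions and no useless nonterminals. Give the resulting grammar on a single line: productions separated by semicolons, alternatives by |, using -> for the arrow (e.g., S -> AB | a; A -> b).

No ε-productions.
After unit-elimination: S -> g | AA | SA | cc | gA | SSA; A -> AA | cc | SSA.
TERM: introduce B -> c, C -> g and substitute in every rule of length ≥2.
BIN: A -> SSA becomes A -> SD, D -> SA; S -> SSA becomes S -> SE, E -> SA.

S -> g | AA | BB | CA | SA | SE; A -> AA | BB | SD; B -> c; C -> g; D -> SA; E -> SA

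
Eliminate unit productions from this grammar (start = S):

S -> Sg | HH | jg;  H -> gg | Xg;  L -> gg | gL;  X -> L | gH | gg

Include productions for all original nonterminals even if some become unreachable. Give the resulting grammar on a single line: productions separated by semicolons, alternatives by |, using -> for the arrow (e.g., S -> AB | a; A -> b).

Unit productions: X->L.
Unit pairs (A ⇒* B via units): (X,L).
S: inherits non-unit rules of {S} → HH | Sg | jg.
H: inherits non-unit rules of {H} → Xg | gg.
L: inherits non-unit rules of {L} → gL | gg.
X: inherits non-unit rules of {L, X} → gH | gL | gg.

S -> HH | Sg | jg; H -> Xg | gg; L -> gL | gg; X -> gH | gL | gg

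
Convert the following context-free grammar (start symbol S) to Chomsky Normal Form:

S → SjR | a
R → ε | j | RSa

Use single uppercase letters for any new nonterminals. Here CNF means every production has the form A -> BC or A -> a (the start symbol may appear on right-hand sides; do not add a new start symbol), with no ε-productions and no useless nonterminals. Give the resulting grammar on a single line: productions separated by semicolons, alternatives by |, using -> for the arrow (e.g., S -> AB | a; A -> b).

Nullable: {R}; after ε-elimination: S -> a | Sj | SjR; R -> j | Sa | RSa.
No unit productions to eliminate.
TERM: introduce A -> a, B -> j and substitute in every rule of length ≥2.
BIN: R -> RSA becomes R -> RC, C -> SA; S -> SBR becomes S -> SD, D -> BR.

S -> a | SB | SD; A -> a; B -> j; C -> SA; D -> BR; R -> j | RC | SA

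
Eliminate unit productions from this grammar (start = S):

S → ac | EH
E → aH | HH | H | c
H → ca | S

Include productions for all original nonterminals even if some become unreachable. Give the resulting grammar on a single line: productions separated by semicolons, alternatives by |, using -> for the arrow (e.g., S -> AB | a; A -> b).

Unit productions: E->H, H->S.
Unit pairs (A ⇒* B via units): (E,H), (E,S), (H,S).
S: inherits non-unit rules of {S} → EH | ac.
E: inherits non-unit rules of {E, H, S} → EH | HH | aH | ac | c | ca.
H: inherits non-unit rules of {H, S} → EH | ac | ca.

S -> EH | ac; E -> c | EH | HH | aH | ac | ca; H -> EH | ac | ca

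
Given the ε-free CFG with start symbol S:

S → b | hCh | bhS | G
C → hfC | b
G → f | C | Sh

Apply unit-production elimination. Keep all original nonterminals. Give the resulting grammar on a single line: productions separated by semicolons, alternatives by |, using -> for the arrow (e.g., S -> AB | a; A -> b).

Unit productions: G->C, S->G.
Unit pairs (A ⇒* B via units): (G,C), (S,C), (S,G).
S: inherits non-unit rules of {C, G, S} → Sh | b | bhS | f | hCh | hfC.
C: inherits non-unit rules of {C} → b | hfC.
G: inherits non-unit rules of {C, G} → Sh | b | f | hfC.

S -> b | f | Sh | bhS | hCh | hfC; C -> b | hfC; G -> b | f | Sh | hfC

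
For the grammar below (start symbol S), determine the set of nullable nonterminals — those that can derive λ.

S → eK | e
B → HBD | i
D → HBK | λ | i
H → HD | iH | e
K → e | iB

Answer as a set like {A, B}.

{D}

Directly nullable (have an ε-rule): {D}.
Not nullable: B, H, K, S — each has a terminal in every rule's right-hand side or depends on a non-nullable symbol.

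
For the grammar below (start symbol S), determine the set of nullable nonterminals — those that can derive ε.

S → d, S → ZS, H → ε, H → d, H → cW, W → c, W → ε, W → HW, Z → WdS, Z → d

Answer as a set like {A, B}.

{H, W}

Directly nullable (have an ε-rule): {H, W}.
Not nullable: S, Z — each has a terminal in every rule's right-hand side or depends on a non-nullable symbol.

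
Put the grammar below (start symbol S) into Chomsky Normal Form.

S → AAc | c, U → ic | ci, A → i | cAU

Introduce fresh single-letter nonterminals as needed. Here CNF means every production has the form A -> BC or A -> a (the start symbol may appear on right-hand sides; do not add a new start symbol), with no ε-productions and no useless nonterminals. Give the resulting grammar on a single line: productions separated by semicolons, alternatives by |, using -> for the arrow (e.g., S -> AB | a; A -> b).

No ε-productions.
No unit productions to eliminate.
TERM: introduce B -> c, C -> i and substitute in every rule of length ≥2.
BIN: A -> BAU becomes A -> BD, D -> AU; S -> AAB becomes S -> AE, E -> AB.

S -> c | AE; A -> i | BD; B -> c; C -> i; D -> AU; E -> AB; U -> BC | CB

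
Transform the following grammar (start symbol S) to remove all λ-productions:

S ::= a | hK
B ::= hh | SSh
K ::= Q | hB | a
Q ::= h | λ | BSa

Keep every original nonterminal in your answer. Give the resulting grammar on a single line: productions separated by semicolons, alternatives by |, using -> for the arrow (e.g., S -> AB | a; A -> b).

S -> a | h | hK; B -> hh | SSh; K -> Q | a | hB; Q -> h | BSa

Nullable set: {K, Q}.
S -> hK: K nullable, giving h | hK.
K -> Q: Q nullable, giving Q.
Drop Q -> λ.
Unchanged (no nullable symbols): S -> a; B -> SSh; B -> hh; K -> a; K -> hB; Q -> BSa; Q -> h.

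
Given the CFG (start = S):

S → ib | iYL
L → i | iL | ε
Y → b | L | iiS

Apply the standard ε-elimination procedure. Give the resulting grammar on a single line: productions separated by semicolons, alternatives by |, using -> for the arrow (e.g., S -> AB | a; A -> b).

Nullable set: {L, Y}.
S -> iYL: Y, L nullable, giving i | iL | iY | iYL.
Drop L -> ε.
L -> iL: L nullable, giving i | iL.
Y -> L: L nullable, giving L.
Unchanged (no nullable symbols): S -> ib; L -> i; Y -> b; Y -> iiS.

S -> i | iL | iY | ib | iYL; L -> i | iL; Y -> L | b | iiS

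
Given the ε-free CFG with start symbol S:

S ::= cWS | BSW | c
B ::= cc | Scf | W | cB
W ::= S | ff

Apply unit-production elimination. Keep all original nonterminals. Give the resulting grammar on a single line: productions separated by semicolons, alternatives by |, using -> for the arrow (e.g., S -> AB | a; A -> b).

Unit productions: B->W, W->S.
Unit pairs (A ⇒* B via units): (B,S), (B,W), (W,S).
S: inherits non-unit rules of {S} → BSW | c | cWS.
B: inherits non-unit rules of {B, S, W} → BSW | Scf | c | cB | cWS | cc | ff.
W: inherits non-unit rules of {S, W} → BSW | c | cWS | ff.

S -> c | BSW | cWS; B -> c | cB | cc | ff | BSW | Scf | cWS; W -> c | ff | BSW | cWS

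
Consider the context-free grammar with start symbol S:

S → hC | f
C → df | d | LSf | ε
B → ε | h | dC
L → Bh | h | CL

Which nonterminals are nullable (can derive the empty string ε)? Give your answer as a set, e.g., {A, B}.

{B, C}

Directly nullable (have an ε-rule): {B, C}.
Not nullable: L, S — each has a terminal in every rule's right-hand side or depends on a non-nullable symbol.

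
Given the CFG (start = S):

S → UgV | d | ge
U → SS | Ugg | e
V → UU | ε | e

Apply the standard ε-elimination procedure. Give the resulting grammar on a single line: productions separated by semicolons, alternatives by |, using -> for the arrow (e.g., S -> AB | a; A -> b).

Nullable set: {V}.
S -> UgV: V nullable, giving Ug | UgV.
Drop V -> ε.
Unchanged (no nullable symbols): S -> d; S -> ge; U -> SS; U -> Ugg; U -> e; V -> UU; V -> e.

S -> d | Ug | ge | UgV; U -> e | SS | Ugg; V -> e | UU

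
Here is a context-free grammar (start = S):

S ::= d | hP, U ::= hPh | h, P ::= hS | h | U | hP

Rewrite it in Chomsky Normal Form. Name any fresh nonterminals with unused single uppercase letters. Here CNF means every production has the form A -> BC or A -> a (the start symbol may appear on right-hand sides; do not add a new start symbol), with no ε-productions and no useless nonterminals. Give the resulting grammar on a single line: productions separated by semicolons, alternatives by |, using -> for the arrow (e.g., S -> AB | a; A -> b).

S -> d | AP; A -> h; B -> PA; P -> h | AB | AP | AS

No ε-productions.
After unit-elimination: S -> d | hP; P -> h | hP | hS | hPh; U -> h | hPh.
TERM: introduce A -> h and substitute in every rule of length ≥2.
BIN: P -> APA becomes P -> AB, B -> PA; U -> APA becomes U -> AC, C -> PA.
Drop unreachable/unproductive: U.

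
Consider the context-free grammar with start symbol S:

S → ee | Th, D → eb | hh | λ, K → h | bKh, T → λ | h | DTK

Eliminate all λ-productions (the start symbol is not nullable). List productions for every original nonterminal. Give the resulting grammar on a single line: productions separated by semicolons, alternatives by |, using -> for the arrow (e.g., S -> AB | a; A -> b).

S -> h | Th | ee; D -> eb | hh; K -> h | bKh; T -> K | h | DK | TK | DTK

Nullable set: {D, T}.
S -> Th: T nullable, giving Th | h.
Drop D -> λ.
Drop T -> λ.
T -> DTK: D, T nullable, giving DK | DTK | K | TK.
Unchanged (no nullable symbols): S -> ee; D -> eb; D -> hh; K -> bKh; K -> h; T -> h.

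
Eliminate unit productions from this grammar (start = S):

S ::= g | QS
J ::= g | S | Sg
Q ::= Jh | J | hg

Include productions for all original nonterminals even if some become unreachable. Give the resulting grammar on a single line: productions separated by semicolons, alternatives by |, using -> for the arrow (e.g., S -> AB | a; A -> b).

Unit productions: J->S, Q->J.
Unit pairs (A ⇒* B via units): (J,S), (Q,J), (Q,S).
S: inherits non-unit rules of {S} → QS | g.
J: inherits non-unit rules of {J, S} → QS | Sg | g.
Q: inherits non-unit rules of {J, Q, S} → Jh | QS | Sg | g | hg.

S -> g | QS; J -> g | QS | Sg; Q -> g | Jh | QS | Sg | hg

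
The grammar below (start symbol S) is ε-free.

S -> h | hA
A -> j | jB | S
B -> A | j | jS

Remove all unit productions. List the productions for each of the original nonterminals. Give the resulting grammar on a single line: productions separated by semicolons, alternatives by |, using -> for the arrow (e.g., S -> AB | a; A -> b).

Unit productions: A->S, B->A.
Unit pairs (A ⇒* B via units): (A,S), (B,A), (B,S).
S: inherits non-unit rules of {S} → h | hA.
A: inherits non-unit rules of {A, S} → h | hA | j | jB.
B: inherits non-unit rules of {A, B, S} → h | hA | j | jB | jS.

S -> h | hA; A -> h | j | hA | jB; B -> h | j | hA | jB | jS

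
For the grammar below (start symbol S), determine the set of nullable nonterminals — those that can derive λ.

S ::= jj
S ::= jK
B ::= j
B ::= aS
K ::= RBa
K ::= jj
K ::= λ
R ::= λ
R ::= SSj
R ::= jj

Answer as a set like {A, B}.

{K, R}

Directly nullable (have an ε-rule): {K, R}.
Not nullable: B, S — each has a terminal in every rule's right-hand side or depends on a non-nullable symbol.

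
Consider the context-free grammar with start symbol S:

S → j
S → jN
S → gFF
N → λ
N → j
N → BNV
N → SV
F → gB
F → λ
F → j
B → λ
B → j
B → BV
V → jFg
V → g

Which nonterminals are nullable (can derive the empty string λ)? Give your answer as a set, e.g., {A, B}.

Directly nullable (have an ε-rule): {B, F, N}.
Not nullable: S, V — each has a terminal in every rule's right-hand side or depends on a non-nullable symbol.

{B, F, N}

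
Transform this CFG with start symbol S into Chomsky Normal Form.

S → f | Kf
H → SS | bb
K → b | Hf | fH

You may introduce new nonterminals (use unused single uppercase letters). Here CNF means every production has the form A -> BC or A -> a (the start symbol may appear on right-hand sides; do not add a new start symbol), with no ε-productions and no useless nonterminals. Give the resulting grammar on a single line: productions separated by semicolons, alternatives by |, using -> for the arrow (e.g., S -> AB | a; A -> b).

S -> f | KB; A -> b; B -> f; H -> AA | SS; K -> b | BH | HB

No ε-productions.
No unit productions to eliminate.
TERM: introduce A -> b, B -> f and substitute in every rule of length ≥2.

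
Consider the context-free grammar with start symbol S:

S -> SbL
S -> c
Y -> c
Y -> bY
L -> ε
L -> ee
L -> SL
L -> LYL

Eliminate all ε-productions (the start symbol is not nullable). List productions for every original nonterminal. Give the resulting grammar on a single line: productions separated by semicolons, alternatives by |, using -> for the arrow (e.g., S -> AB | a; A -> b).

Nullable set: {L}.
S -> SbL: L nullable, giving Sb | SbL.
Drop L -> ε.
L -> LYL: L, L nullable, giving LY | LYL | Y | YL.
L -> SL: L nullable, giving S | SL.
Unchanged (no nullable symbols): S -> c; L -> ee; Y -> bY; Y -> c.

S -> c | Sb | SbL; L -> S | Y | LY | SL | YL | ee | LYL; Y -> c | bY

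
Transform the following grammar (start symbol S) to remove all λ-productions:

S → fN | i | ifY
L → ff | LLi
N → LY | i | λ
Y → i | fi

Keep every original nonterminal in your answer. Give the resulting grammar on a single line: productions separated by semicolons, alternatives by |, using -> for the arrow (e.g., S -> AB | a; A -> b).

Nullable set: {N}.
S -> fN: N nullable, giving f | fN.
Drop N -> λ.
Unchanged (no nullable symbols): S -> i; S -> ifY; L -> LLi; L -> ff; N -> LY; N -> i; Y -> fi; Y -> i.

S -> f | i | fN | ifY; L -> ff | LLi; N -> i | LY; Y -> i | fi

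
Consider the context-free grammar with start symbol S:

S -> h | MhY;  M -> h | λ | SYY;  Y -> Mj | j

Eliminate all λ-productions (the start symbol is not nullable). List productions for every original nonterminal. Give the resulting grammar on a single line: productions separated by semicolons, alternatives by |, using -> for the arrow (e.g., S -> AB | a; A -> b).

Nullable set: {M}.
S -> MhY: M nullable, giving MhY | hY.
Drop M -> λ.
Y -> Mj: M nullable, giving Mj | j.
Unchanged (no nullable symbols): S -> h; M -> SYY; M -> h; Y -> j.

S -> h | hY | MhY; M -> h | SYY; Y -> j | Mj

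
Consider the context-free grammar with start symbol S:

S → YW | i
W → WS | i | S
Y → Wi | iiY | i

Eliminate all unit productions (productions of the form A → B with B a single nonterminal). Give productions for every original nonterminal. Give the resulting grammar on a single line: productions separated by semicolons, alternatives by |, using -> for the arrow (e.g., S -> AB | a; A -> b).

Unit productions: W->S.
Unit pairs (A ⇒* B via units): (W,S).
S: inherits non-unit rules of {S} → YW | i.
W: inherits non-unit rules of {S, W} → WS | YW | i.
Y: inherits non-unit rules of {Y} → Wi | i | iiY.

S -> i | YW; W -> i | WS | YW; Y -> i | Wi | iiY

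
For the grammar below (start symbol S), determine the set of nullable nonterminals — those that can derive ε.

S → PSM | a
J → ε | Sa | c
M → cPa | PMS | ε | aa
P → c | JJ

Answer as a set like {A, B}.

{J, M, P}

Directly nullable (have an ε-rule): {J, M}.
P is nullable via P -> JJ (every symbol on the right is already known nullable).
Not nullable: S — each has a terminal in every rule's right-hand side or depends on a non-nullable symbol.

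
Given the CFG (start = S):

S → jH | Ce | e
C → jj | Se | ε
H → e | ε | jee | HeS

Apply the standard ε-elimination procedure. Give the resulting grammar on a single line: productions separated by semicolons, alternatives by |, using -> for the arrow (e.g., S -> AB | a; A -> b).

Nullable set: {C, H}.
S -> Ce: C nullable, giving Ce | e.
S -> jH: H nullable, giving j | jH.
Drop C -> ε.
Drop H -> ε.
H -> HeS: H nullable, giving HeS | eS.
Unchanged (no nullable symbols): S -> e; C -> Se; C -> jj; H -> e; H -> jee.

S -> e | j | Ce | jH; C -> Se | jj; H -> e | eS | HeS | jee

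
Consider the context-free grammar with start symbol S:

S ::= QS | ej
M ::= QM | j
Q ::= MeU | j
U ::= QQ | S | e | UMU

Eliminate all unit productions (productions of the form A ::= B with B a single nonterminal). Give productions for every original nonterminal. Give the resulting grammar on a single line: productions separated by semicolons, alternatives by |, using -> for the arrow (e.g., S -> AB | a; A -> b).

Unit productions: U->S.
Unit pairs (A ⇒* B via units): (U,S).
S: inherits non-unit rules of {S} → QS | ej.
M: inherits non-unit rules of {M} → QM | j.
Q: inherits non-unit rules of {Q} → MeU | j.
U: inherits non-unit rules of {S, U} → QQ | QS | UMU | e | ej.

S -> QS | ej; M -> j | QM; Q -> j | MeU; U -> e | QQ | QS | ej | UMU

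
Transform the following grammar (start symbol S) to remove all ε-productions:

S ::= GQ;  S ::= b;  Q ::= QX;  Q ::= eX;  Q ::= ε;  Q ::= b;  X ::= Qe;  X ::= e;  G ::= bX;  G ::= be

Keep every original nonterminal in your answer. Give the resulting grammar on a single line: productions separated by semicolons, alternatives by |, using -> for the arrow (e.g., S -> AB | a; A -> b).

Nullable set: {Q}.
S -> GQ: Q nullable, giving G | GQ.
Drop Q -> ε.
Q -> QX: Q nullable, giving QX | X.
X -> Qe: Q nullable, giving Qe | e.
Unchanged (no nullable symbols): S -> b; G -> bX; G -> be; Q -> b; Q -> eX; X -> e.

S -> G | b | GQ; G -> bX | be; Q -> X | b | QX | eX; X -> e | Qe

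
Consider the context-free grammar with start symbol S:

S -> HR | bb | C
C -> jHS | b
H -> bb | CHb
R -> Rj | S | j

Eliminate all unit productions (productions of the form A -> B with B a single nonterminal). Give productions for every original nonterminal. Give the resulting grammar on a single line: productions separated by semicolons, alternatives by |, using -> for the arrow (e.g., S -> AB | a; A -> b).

Unit productions: R->S, S->C.
Unit pairs (A ⇒* B via units): (R,C), (R,S), (S,C).
S: inherits non-unit rules of {C, S} → HR | b | bb | jHS.
C: inherits non-unit rules of {C} → b | jHS.
H: inherits non-unit rules of {H} → CHb | bb.
R: inherits non-unit rules of {C, R, S} → HR | Rj | b | bb | j | jHS.

S -> b | HR | bb | jHS; C -> b | jHS; H -> bb | CHb; R -> b | j | HR | Rj | bb | jHS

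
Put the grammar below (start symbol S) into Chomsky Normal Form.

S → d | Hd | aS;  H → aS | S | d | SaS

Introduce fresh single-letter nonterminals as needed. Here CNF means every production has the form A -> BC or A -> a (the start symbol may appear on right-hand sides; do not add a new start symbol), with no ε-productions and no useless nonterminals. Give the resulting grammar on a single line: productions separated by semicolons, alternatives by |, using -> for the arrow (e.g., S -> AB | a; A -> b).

No ε-productions.
After unit-elimination: S -> d | Hd | aS; H -> d | Hd | aS | SaS.
TERM: introduce B -> a, A -> d and substitute in every rule of length ≥2.
BIN: H -> SBS becomes H -> SC, C -> BS.

S -> d | BS | HA; A -> d; B -> a; C -> BS; H -> d | BS | HA | SC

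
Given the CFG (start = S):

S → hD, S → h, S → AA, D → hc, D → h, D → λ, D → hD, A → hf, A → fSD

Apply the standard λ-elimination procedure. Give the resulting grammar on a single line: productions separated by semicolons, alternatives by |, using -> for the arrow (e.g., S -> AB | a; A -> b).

Nullable set: {D}.
S -> hD: D nullable, giving h | hD.
A -> fSD: D nullable, giving fS | fSD.
Drop D -> λ.
D -> hD: D nullable, giving h | hD.
Unchanged (no nullable symbols): S -> AA; S -> h; A -> hf; D -> h; D -> hc.

S -> h | AA | hD; A -> fS | hf | fSD; D -> h | hD | hc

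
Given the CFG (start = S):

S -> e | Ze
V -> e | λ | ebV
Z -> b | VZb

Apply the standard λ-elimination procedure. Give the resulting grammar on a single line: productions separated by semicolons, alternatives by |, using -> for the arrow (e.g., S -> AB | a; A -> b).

S -> e | Ze; V -> e | eb | ebV; Z -> b | Zb | VZb

Nullable set: {V}.
Drop V -> λ.
V -> ebV: V nullable, giving eb | ebV.
Z -> VZb: V nullable, giving VZb | Zb.
Unchanged (no nullable symbols): S -> Ze; S -> e; V -> e; Z -> b.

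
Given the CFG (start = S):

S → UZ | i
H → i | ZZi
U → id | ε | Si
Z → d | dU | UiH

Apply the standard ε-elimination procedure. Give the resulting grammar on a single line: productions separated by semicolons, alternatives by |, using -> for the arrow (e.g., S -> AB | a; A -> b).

Nullable set: {U}.
S -> UZ: U nullable, giving UZ | Z.
Drop U -> ε.
Z -> UiH: U nullable, giving UiH | iH.
Z -> dU: U nullable, giving d | dU.
Unchanged (no nullable symbols): S -> i; H -> ZZi; H -> i; U -> Si; U -> id; Z -> d.

S -> Z | i | UZ; H -> i | ZZi; U -> Si | id; Z -> d | dU | iH | UiH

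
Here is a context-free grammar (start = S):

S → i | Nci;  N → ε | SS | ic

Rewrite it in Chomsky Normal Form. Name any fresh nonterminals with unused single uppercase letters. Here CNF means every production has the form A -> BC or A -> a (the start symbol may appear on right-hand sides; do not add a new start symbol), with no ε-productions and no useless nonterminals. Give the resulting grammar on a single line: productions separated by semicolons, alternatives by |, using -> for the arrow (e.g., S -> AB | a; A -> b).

S -> i | BA | NC; A -> i; B -> c; C -> BA; N -> AB | SS

Nullable: {N}; after ε-elimination: S -> i | ci | Nci; N -> SS | ic.
No unit productions to eliminate.
TERM: introduce B -> c, A -> i and substitute in every rule of length ≥2.
BIN: S -> NBA becomes S -> NC, C -> BA.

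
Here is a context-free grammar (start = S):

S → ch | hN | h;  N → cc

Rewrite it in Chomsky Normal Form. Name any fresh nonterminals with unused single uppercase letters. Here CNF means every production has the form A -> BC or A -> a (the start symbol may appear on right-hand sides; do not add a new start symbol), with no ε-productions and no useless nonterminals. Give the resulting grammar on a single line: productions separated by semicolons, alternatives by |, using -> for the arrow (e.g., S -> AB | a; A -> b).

No ε-productions.
No unit productions to eliminate.
TERM: introduce A -> c, B -> h and substitute in every rule of length ≥2.

S -> h | AB | BN; A -> c; B -> h; N -> AA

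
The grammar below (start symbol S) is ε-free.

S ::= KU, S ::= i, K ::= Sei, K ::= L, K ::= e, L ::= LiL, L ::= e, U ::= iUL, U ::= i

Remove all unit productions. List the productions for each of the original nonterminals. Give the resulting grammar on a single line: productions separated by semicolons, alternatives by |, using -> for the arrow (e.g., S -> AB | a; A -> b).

S -> i | KU; K -> e | LiL | Sei; L -> e | LiL; U -> i | iUL

Unit productions: K->L.
Unit pairs (A ⇒* B via units): (K,L).
S: inherits non-unit rules of {S} → KU | i.
K: inherits non-unit rules of {K, L} → LiL | Sei | e.
L: inherits non-unit rules of {L} → LiL | e.
U: inherits non-unit rules of {U} → i | iUL.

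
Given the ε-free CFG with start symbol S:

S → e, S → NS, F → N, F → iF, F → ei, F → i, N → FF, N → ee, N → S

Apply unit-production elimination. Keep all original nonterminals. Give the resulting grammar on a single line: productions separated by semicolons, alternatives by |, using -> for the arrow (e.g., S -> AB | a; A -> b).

S -> e | NS; F -> e | i | FF | NS | ee | ei | iF; N -> e | FF | NS | ee

Unit productions: F->N, N->S.
Unit pairs (A ⇒* B via units): (F,N), (F,S), (N,S).
S: inherits non-unit rules of {S} → NS | e.
F: inherits non-unit rules of {F, N, S} → FF | NS | e | ee | ei | i | iF.
N: inherits non-unit rules of {N, S} → FF | NS | e | ee.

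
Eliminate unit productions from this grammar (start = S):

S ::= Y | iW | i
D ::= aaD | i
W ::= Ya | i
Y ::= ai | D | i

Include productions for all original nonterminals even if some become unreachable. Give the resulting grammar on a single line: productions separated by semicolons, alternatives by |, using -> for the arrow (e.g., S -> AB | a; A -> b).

S -> i | ai | iW | aaD; D -> i | aaD; W -> i | Ya; Y -> i | ai | aaD

Unit productions: S->Y, Y->D.
Unit pairs (A ⇒* B via units): (S,D), (S,Y), (Y,D).
S: inherits non-unit rules of {D, S, Y} → aaD | ai | i | iW.
D: inherits non-unit rules of {D} → aaD | i.
W: inherits non-unit rules of {W} → Ya | i.
Y: inherits non-unit rules of {D, Y} → aaD | ai | i.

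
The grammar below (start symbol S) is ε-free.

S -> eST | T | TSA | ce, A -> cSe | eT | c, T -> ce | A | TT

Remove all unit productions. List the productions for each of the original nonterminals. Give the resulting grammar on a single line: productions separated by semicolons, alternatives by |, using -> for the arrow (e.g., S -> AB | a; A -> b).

Unit productions: S->T, T->A.
Unit pairs (A ⇒* B via units): (S,A), (S,T), (T,A).
S: inherits non-unit rules of {A, S, T} → TSA | TT | c | cSe | ce | eST | eT.
A: inherits non-unit rules of {A} → c | cSe | eT.
T: inherits non-unit rules of {A, T} → TT | c | cSe | ce | eT.

S -> c | TT | ce | eT | TSA | cSe | eST; A -> c | eT | cSe; T -> c | TT | ce | eT | cSe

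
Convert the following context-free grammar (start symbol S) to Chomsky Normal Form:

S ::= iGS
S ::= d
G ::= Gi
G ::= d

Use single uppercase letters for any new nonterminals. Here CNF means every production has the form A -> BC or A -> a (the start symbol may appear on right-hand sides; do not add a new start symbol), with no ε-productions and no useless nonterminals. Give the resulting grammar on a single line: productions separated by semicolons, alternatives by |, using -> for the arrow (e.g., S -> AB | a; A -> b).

S -> d | AB; A -> i; B -> GS; G -> d | GA

No ε-productions.
No unit productions to eliminate.
TERM: introduce A -> i and substitute in every rule of length ≥2.
BIN: S -> AGS becomes S -> AB, B -> GS.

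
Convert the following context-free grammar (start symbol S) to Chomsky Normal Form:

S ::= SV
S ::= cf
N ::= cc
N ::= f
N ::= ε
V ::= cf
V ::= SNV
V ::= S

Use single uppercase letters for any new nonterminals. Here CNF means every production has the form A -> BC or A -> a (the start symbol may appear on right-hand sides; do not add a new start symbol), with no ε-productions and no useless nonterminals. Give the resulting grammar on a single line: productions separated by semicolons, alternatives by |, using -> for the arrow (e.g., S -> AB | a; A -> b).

Nullable: {N}; after ε-elimination: S -> SV | cf; N -> f | cc; V -> S | SV | cf | SNV.
After unit-elimination: S -> SV | cf; N -> f | cc; V -> SV | cf | SNV.
TERM: introduce A -> c, B -> f and substitute in every rule of length ≥2.
BIN: V -> SNV becomes V -> SC, C -> NV.

S -> AB | SV; A -> c; B -> f; C -> NV; N -> f | AA; V -> AB | SC | SV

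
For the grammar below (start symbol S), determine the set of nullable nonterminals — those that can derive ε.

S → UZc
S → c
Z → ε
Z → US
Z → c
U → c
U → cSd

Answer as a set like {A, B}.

{Z}

Directly nullable (have an ε-rule): {Z}.
Not nullable: S, U — each has a terminal in every rule's right-hand side or depends on a non-nullable symbol.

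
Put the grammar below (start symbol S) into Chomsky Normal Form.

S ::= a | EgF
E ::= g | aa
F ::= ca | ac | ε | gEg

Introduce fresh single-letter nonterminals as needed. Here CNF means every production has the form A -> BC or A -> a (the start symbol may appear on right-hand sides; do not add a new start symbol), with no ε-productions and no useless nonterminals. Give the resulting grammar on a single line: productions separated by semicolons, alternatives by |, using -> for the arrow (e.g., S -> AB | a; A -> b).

S -> a | EC | EG; A -> a; B -> c; C -> g; D -> EC; E -> g | AA; F -> AB | BA | CD; G -> CF

Nullable: {F}; after ε-elimination: S -> a | Eg | EgF; E -> g | aa; F -> ac | ca | gEg.
No unit productions to eliminate.
TERM: introduce A -> a, B -> c, C -> g and substitute in every rule of length ≥2.
BIN: F -> CEC becomes F -> CD, D -> EC; S -> ECF becomes S -> EG, G -> CF.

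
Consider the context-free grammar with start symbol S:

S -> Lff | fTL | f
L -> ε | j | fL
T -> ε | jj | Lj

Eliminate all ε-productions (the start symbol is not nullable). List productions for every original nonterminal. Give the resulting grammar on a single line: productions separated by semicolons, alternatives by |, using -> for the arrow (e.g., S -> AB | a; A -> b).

S -> f | fL | fT | ff | Lff | fTL; L -> f | j | fL; T -> j | Lj | jj

Nullable set: {L, T}.
S -> Lff: L nullable, giving Lff | ff.
S -> fTL: T, L nullable, giving f | fL | fT | fTL.
Drop L -> ε.
L -> fL: L nullable, giving f | fL.
Drop T -> ε.
T -> Lj: L nullable, giving Lj | j.
Unchanged (no nullable symbols): S -> f; L -> j; T -> jj.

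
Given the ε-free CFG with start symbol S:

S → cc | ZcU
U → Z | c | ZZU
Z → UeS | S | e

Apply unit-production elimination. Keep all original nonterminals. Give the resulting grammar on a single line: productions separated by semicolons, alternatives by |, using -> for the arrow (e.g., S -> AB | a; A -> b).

S -> cc | ZcU; U -> c | e | cc | UeS | ZZU | ZcU; Z -> e | cc | UeS | ZcU

Unit productions: U->Z, Z->S.
Unit pairs (A ⇒* B via units): (U,S), (U,Z), (Z,S).
S: inherits non-unit rules of {S} → ZcU | cc.
U: inherits non-unit rules of {S, U, Z} → UeS | ZZU | ZcU | c | cc | e.
Z: inherits non-unit rules of {S, Z} → UeS | ZcU | cc | e.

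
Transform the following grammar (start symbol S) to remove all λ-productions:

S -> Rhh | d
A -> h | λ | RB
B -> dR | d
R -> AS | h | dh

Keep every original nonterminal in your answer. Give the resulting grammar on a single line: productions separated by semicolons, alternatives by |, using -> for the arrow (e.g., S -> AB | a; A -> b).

Nullable set: {A}.
Drop A -> λ.
R -> AS: A nullable, giving AS | S.
Unchanged (no nullable symbols): S -> Rhh; S -> d; A -> RB; A -> h; B -> d; B -> dR; R -> dh; R -> h.

S -> d | Rhh; A -> h | RB; B -> d | dR; R -> S | h | AS | dh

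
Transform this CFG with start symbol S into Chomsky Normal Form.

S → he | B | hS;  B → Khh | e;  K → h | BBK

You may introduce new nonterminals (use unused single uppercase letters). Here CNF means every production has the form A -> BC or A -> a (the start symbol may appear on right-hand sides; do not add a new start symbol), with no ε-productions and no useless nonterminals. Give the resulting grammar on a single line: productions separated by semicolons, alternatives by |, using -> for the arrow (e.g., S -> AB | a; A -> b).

S -> e | AC | AS | KF; A -> h; B -> e | KD; C -> e; D -> AA; E -> BK; F -> AA; K -> h | BE

No ε-productions.
After unit-elimination: S -> e | hS | he | Khh; B -> e | Khh; K -> h | BBK.
TERM: introduce C -> e, A -> h and substitute in every rule of length ≥2.
BIN: B -> KAA becomes B -> KD, D -> AA; K -> BBK becomes K -> BE, E -> BK; S -> KAA becomes S -> KF, F -> AA.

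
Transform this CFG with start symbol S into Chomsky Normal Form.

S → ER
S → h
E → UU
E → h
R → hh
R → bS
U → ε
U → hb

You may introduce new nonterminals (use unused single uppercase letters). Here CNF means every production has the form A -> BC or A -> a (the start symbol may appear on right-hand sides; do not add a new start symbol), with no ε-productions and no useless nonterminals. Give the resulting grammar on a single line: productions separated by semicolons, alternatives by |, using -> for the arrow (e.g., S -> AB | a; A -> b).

Nullable: {E, U}; after ε-elimination: S -> R | h | ER; E -> U | h | UU; R -> bS | hh; U -> hb.
After unit-elimination: S -> h | ER | bS | hh; E -> h | UU | hb; R -> bS | hh; U -> hb.
TERM: introduce B -> b, A -> h and substitute in every rule of length ≥2.

S -> h | AA | BS | ER; A -> h; B -> b; E -> h | AB | UU; R -> AA | BS; U -> AB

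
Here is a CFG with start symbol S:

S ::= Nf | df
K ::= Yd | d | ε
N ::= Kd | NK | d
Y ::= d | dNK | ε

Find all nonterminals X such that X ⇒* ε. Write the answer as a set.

Directly nullable (have an ε-rule): {K, Y}.
Not nullable: N, S — each has a terminal in every rule's right-hand side or depends on a non-nullable symbol.

{K, Y}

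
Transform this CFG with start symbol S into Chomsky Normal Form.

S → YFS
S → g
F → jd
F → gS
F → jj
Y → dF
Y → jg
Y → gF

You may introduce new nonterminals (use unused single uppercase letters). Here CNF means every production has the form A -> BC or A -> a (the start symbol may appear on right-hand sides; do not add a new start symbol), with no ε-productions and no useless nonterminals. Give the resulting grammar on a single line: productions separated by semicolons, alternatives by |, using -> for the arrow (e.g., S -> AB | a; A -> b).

No ε-productions.
No unit productions to eliminate.
TERM: introduce C -> d, A -> g, B -> j and substitute in every rule of length ≥2.
BIN: S -> YFS becomes S -> YD, D -> FS.

S -> g | YD; A -> g; B -> j; C -> d; D -> FS; F -> AS | BB | BC; Y -> AF | BA | CF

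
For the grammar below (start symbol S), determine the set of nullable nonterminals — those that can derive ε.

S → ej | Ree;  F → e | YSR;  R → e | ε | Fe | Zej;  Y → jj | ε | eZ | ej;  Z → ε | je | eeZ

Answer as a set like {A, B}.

{R, Y, Z}

Directly nullable (have an ε-rule): {R, Y, Z}.
Not nullable: F, S — each has a terminal in every rule's right-hand side or depends on a non-nullable symbol.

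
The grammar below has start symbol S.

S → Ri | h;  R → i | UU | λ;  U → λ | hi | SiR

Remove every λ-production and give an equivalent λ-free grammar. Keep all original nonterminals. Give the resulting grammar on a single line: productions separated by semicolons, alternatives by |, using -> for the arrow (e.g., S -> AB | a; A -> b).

Nullable set: {R, U}.
S -> Ri: R nullable, giving Ri | i.
Drop R -> λ.
R -> UU: U, U nullable, giving U | UU.
Drop U -> λ.
U -> SiR: R nullable, giving Si | SiR.
Unchanged (no nullable symbols): S -> h; R -> i; U -> hi.

S -> h | i | Ri; R -> U | i | UU; U -> Si | hi | SiR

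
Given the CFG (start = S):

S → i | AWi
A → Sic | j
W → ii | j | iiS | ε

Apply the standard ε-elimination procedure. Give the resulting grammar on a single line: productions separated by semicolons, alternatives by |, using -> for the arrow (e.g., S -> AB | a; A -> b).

S -> i | Ai | AWi; A -> j | Sic; W -> j | ii | iiS

Nullable set: {W}.
S -> AWi: W nullable, giving AWi | Ai.
Drop W -> ε.
Unchanged (no nullable symbols): S -> i; A -> Sic; A -> j; W -> ii; W -> iiS; W -> j.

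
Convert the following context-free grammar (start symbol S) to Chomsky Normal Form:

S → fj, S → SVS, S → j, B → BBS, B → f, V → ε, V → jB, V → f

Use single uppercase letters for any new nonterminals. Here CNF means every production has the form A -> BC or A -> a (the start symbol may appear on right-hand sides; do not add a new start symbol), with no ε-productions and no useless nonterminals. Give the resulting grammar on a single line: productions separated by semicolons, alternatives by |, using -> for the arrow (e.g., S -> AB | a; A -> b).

S -> j | AC | SE | SS; A -> f; B -> f | BD; C -> j; D -> BS; E -> VS; V -> f | CB

Nullable: {V}; after ε-elimination: S -> j | SS | fj | SVS; B -> f | BBS; V -> f | jB.
No unit productions to eliminate.
TERM: introduce A -> f, C -> j and substitute in every rule of length ≥2.
BIN: B -> BBS becomes B -> BD, D -> BS; S -> SVS becomes S -> SE, E -> VS.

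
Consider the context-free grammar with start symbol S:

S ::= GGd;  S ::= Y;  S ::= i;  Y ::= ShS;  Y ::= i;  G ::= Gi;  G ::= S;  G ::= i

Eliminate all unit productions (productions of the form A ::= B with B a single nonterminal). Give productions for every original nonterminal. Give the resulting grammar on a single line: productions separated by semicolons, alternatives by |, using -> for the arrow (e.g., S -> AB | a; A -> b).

S -> i | GGd | ShS; G -> i | Gi | GGd | ShS; Y -> i | ShS

Unit productions: G->S, S->Y.
Unit pairs (A ⇒* B via units): (G,S), (G,Y), (S,Y).
S: inherits non-unit rules of {S, Y} → GGd | ShS | i.
G: inherits non-unit rules of {G, S, Y} → GGd | Gi | ShS | i.
Y: inherits non-unit rules of {Y} → ShS | i.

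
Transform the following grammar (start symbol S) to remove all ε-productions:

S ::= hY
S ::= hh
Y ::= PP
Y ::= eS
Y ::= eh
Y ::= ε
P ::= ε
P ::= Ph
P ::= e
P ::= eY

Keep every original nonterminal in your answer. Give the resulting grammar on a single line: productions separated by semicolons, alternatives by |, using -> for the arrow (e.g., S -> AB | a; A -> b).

S -> h | hY | hh; P -> e | h | Ph | eY; Y -> P | PP | eS | eh

Nullable set: {P, Y}.
S -> hY: Y nullable, giving h | hY.
Drop P -> ε.
P -> Ph: P nullable, giving Ph | h.
P -> eY: Y nullable, giving e | eY.
Drop Y -> ε.
Y -> PP: P, P nullable, giving P | PP.
Unchanged (no nullable symbols): S -> hh; P -> e; Y -> eS; Y -> eh.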